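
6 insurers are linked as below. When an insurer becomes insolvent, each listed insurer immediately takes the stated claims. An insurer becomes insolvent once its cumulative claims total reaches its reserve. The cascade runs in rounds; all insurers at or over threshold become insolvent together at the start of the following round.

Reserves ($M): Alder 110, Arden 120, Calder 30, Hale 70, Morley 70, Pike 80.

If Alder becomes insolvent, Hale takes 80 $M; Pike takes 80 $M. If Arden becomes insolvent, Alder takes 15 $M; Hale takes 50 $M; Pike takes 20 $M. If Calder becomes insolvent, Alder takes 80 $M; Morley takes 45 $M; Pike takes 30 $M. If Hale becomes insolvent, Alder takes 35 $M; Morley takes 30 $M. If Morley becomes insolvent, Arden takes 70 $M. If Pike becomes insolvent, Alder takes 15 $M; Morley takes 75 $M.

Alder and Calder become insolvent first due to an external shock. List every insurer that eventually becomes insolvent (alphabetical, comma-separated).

Round 1 — Alder, Calder become insolvent (initial).
  Hale: +80 → 80 ≥ 70
  Morley: +45 → 45 < 70
  Pike: +80+30 → 110 ≥ 80
Round 2 — Hale, Pike become insolvent.
  Morley: +30+75 → 150 ≥ 70
Round 3 — Morley becomes insolvent.
  Arden: +70 → 70 < 120
No further insolvencies.

Alder, Calder, Hale, Morley, Pike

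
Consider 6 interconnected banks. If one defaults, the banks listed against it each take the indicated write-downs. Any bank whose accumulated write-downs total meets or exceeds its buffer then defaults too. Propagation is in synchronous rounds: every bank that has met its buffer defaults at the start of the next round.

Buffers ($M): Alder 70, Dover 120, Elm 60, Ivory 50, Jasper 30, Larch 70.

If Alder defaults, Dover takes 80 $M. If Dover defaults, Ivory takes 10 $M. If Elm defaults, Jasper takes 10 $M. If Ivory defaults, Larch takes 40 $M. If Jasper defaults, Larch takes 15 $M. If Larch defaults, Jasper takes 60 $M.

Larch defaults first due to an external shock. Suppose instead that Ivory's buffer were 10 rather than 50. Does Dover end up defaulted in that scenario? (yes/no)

no

With Ivory's buffer at 10:
Round 1 — Larch defaults (initial).
  Jasper: +60 → 60 ≥ 30
Round 2 — Jasper defaults.
No further defaults.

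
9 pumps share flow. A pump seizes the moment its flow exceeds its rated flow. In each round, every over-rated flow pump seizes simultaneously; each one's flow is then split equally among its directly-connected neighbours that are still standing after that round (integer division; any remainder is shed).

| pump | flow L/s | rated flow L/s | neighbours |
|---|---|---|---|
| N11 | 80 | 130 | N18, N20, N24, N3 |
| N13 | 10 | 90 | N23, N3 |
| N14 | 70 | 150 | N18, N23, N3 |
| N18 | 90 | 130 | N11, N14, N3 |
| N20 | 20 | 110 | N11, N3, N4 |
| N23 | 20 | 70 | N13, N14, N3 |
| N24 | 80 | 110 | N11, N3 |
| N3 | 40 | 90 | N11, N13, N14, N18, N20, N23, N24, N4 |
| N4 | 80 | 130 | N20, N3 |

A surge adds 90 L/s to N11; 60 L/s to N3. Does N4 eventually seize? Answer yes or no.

Round 1 — N11 at 170 > 130; N3 at 100 > 90. N11, N3 seize.
  N11 sheds 170 L/s to N18, N20, N24: 56 each (2 lost).
    N18: 90+56 = 146 > 130
    N20: 20+56 = 76 ≤ 110
    N24: 80+56 = 136 > 110
  N3 sheds 100 L/s to N13, N14, N18, N20, N23, N24, N4: 14 each (2 lost).
    N13: 10+14 = 24 ≤ 90
    N14: 70+14 = 84 ≤ 150
    N18: 146+14 = 160 > 130
    N20: 76+14 = 90 ≤ 110
    N23: 20+14 = 34 ≤ 70
    N24: 136+14 = 150 > 110
    N4: 80+14 = 94 ≤ 130
Round 2 — N18, N24 seize.
  N18 sheds 160 L/s to N14: 160 each.
    N14: 84+160 = 244 > 150
  N24 sheds 150 L/s: no online neighbours, lost.
Round 3 — N14 seizes.
  N14 sheds 244 L/s to N23: 244 each.
    N23: 34+244 = 278 > 70
Round 4 — N23 seizes.
  N23 sheds 278 L/s to N13: 278 each.
    N13: 24+278 = 302 > 90
Round 5 — N13 seizes.
  N13 sheds 302 L/s: no online neighbours, lost.
No further seizures.

no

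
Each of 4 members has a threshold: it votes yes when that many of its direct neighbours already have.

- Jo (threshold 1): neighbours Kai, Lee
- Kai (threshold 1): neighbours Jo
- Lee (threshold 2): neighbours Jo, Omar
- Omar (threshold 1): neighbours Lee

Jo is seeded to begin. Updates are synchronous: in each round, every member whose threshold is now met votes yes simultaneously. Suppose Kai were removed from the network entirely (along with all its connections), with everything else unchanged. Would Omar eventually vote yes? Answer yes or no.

With Kai removed:
Round 1 — Jo votes yes (initial).
Round 2 — no new yes votes; cascade stops.

no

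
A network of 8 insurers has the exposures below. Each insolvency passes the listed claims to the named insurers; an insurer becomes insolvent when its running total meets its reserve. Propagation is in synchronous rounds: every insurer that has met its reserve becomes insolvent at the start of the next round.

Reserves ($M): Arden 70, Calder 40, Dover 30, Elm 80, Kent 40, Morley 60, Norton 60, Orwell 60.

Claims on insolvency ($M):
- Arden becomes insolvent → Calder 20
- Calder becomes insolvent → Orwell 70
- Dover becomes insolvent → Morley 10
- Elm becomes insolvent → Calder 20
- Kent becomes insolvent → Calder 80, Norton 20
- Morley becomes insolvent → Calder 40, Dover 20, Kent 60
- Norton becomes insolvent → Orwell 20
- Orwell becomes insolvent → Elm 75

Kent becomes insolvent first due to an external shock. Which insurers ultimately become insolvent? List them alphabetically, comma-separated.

Calder, Kent, Orwell

Round 1 — Kent becomes insolvent (initial).
  Calder: +80 → 80 ≥ 40
  Norton: +20 → 20 < 60
Round 2 — Calder becomes insolvent.
  Orwell: +70 → 70 ≥ 60
Round 3 — Orwell becomes insolvent.
  Elm: +75 → 75 < 80
No further insolvencies.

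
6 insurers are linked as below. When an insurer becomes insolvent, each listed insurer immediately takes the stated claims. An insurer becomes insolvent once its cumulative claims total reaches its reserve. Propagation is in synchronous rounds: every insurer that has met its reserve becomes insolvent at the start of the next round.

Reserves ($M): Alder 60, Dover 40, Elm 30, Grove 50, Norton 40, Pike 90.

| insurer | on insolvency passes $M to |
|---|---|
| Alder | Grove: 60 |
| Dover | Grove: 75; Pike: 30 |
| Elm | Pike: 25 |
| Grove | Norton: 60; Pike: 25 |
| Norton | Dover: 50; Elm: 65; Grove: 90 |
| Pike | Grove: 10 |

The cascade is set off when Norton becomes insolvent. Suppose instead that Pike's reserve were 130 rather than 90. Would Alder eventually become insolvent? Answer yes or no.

With Pike's reserve at 130:
Round 1 — Norton becomes insolvent (initial).
  Dover: +50 → 50 ≥ 40
  Elm: +65 → 65 ≥ 30
  Grove: +90 → 90 ≥ 50
Round 2 — Dover, Elm, Grove become insolvent.
  Pike: +30+25+25 → 80 < 130
No further insolvencies.

no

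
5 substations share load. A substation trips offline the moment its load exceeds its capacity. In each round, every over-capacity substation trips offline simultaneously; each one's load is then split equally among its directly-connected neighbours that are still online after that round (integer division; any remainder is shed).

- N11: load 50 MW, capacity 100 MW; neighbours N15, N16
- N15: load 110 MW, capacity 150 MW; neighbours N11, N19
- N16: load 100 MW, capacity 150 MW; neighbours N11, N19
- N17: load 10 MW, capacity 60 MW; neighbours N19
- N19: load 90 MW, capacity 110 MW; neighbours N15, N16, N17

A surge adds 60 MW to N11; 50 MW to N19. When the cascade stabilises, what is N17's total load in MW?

56

Round 1 — N11 at 110 > 100; N19 at 140 > 110. N11, N19 trip offline.
  N11 sheds 110 MW to N15, N16: 55 each.
    N15: 110+55 = 165 > 150
    N16: 100+55 = 155 > 150
  N19 sheds 140 MW to N15, N16, N17: 46 each (2 lost).
    N15: 165+46 = 211 > 150
    N16: 155+46 = 201 > 150
    N17: 10+46 = 56 ≤ 60
Round 2 — N15, N16 trip offline.
  N15 sheds 211 MW: no online neighbours, lost.
  N16 sheds 201 MW: no online neighbours, lost.
No further trips.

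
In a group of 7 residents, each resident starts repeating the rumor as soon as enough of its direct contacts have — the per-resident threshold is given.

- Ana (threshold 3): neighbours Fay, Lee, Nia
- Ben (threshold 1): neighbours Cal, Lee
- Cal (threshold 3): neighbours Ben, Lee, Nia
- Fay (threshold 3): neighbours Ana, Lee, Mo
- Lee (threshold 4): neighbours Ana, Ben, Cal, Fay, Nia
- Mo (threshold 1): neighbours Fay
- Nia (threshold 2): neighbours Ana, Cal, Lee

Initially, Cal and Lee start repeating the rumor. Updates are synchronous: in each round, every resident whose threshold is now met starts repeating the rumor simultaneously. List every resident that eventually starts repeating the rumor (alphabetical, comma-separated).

Ben, Cal, Lee, Nia

Round 1 — Cal, Lee start repeating the rumor (initial).
Round 2 — checking thresholds:
  Ana: 1 of 3 neighbours < 3, below threshold.
  Ben: 2 of 2 neighbours ≥ 1, starts repeating the rumor.
  Fay: 1 of 3 neighbours < 3, below threshold.
  Nia: 2 of 3 neighbours ≥ 2, starts repeating the rumor.
Round 3 — no new spreads; cascade stops.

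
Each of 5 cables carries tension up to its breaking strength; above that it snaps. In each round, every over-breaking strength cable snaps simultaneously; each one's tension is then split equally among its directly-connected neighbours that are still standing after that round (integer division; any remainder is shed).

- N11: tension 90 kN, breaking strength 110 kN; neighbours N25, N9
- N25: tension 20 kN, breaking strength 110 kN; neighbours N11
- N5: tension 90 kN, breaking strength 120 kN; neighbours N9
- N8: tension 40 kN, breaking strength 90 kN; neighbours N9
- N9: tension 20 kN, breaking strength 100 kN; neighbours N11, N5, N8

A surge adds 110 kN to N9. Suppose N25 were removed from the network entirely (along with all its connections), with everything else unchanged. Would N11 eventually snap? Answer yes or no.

With N25 removed:
Round 1 — N9 at 130 > 100. N9 snaps.
  N9 sheds 130 kN to N11, N5, N8: 43 each (1 lost).
    N11: 90+43 = 133 > 110
    N5: 90+43 = 133 > 120
    N8: 40+43 = 83 ≤ 90
Round 2 — N11, N5 snap.
  N11 sheds 133 kN: no online neighbours, lost.
  N5 sheds 133 kN: no online neighbours, lost.
No further breaks.

yes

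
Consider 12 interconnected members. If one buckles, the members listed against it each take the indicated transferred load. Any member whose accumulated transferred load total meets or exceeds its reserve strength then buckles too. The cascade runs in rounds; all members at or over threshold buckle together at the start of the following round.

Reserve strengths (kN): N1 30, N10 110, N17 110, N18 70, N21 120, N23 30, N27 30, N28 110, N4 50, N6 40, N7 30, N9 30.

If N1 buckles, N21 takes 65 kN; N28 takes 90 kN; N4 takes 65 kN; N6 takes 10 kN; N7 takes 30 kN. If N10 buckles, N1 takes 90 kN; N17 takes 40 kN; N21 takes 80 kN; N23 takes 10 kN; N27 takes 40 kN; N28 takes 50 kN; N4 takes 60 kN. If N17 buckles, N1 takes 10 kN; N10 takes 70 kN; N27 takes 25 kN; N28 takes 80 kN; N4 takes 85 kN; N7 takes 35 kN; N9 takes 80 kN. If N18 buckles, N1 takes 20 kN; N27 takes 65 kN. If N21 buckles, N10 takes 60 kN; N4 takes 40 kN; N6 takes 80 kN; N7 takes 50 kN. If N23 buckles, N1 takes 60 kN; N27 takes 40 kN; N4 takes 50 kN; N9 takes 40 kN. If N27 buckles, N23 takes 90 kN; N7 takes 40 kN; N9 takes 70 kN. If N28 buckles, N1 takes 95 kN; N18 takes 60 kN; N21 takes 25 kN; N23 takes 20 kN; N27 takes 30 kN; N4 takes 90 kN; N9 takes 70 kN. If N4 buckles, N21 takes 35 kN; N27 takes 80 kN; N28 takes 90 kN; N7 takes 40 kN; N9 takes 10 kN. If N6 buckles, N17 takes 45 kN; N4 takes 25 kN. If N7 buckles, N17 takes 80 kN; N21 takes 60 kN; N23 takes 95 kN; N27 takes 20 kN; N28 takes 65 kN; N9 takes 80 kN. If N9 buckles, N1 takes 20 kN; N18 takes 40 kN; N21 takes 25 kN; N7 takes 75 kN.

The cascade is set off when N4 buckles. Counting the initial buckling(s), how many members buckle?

12

Round 1 — N4 buckles (initial).
  N21: +35 → 35 < 120
  N27: +80 → 80 ≥ 30
  N28: +90 → 90 < 110
  N7: +40 → 40 ≥ 30
  N9: +10 → 10 < 30
Round 2 — N27, N7 buckle.
  N17: +80 → 80 < 110
  N21: +60 → 95 < 120
  N23: +90+95 → 185 ≥ 30
  N28: +65 → 155 ≥ 110
  N9: +70+80 → 160 ≥ 30
Round 3 — N23, N28, N9 buckle.
  N1: +60+95+20 → 175 ≥ 30
  N18: +60+40 → 100 ≥ 70
  N21: +25+25 → 145 ≥ 120
Round 4 — N1, N18, N21 buckle.
  N10: +60 → 60 < 110
  N6: +10+80 → 90 ≥ 40
Round 5 — N6 buckles.
  N17: +45 → 125 ≥ 110
Round 6 — N17 buckles.
  N10: +70 → 130 ≥ 110
Round 7 — N10 buckles.
No further bucklings.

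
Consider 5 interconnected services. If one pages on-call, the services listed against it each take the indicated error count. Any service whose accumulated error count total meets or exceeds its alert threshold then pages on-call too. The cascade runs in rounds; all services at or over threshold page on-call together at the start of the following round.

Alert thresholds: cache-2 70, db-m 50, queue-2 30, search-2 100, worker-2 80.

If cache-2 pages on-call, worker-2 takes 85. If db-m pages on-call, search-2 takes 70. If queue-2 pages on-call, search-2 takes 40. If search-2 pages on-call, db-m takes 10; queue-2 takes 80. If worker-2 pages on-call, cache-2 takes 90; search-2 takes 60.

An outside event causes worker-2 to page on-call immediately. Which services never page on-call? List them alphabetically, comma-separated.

Round 1 — worker-2 pages on-call (initial).
  cache-2: +90 → 90 ≥ 70
  search-2: +60 → 60 < 100
Round 2 — cache-2 pages on-call.
No further pages.

db-m, queue-2, search-2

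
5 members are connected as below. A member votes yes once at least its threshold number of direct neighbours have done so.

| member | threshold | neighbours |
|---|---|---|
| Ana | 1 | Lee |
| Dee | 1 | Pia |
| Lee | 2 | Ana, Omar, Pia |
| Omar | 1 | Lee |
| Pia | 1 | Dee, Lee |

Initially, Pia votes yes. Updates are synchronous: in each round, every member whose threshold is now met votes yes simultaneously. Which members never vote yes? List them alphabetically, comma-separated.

Round 1 — Pia votes yes (initial).
Round 2 — checking thresholds:
  Dee: 1 of 1 neighbours ≥ 1, votes yes.
  Lee: 1 of 3 neighbours < 2, holds.
Round 3 — no new yes votes; cascade stops.

Ana, Lee, Omar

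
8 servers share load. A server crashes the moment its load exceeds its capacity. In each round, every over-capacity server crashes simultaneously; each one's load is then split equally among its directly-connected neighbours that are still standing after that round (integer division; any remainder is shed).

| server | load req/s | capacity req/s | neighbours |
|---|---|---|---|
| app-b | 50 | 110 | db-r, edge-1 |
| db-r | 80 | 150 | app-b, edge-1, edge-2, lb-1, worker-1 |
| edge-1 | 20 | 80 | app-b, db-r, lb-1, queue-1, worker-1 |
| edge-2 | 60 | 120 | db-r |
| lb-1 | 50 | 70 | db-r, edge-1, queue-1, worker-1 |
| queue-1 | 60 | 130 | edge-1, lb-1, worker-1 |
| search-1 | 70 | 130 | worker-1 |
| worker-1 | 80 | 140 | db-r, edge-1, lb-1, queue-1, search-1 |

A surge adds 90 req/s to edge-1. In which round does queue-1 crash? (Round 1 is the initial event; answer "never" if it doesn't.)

Round 1 — edge-1 at 110 > 80. edge-1 crashes.
  edge-1 sheds 110 req/s to app-b, db-r, lb-1, queue-1, worker-1: 22 each.
    app-b: 50+22 = 72 ≤ 110
    db-r: 80+22 = 102 ≤ 150
    lb-1: 50+22 = 72 > 70
    queue-1: 60+22 = 82 ≤ 130
    worker-1: 80+22 = 102 ≤ 140
Round 2 — lb-1 crashes.
  lb-1 sheds 72 req/s to db-r, queue-1, worker-1: 24 each.
    db-r: 102+24 = 126 ≤ 150
    queue-1: 82+24 = 106 ≤ 130
    worker-1: 102+24 = 126 ≤ 140
No further crashes.

never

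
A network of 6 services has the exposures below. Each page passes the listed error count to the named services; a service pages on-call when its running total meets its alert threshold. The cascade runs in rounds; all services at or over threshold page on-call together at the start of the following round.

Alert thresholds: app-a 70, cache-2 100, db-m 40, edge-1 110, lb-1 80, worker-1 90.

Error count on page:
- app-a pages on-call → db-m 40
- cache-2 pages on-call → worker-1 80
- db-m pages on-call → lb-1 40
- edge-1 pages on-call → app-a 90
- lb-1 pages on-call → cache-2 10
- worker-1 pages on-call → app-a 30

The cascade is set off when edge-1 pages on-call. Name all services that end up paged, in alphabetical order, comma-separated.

app-a, db-m, edge-1

Round 1 — edge-1 pages on-call (initial).
  app-a: +90 → 90 ≥ 70
Round 2 — app-a pages on-call.
  db-m: +40 → 40 ≥ 40
Round 3 — db-m pages on-call.
  lb-1: +40 → 40 < 80
No further pages.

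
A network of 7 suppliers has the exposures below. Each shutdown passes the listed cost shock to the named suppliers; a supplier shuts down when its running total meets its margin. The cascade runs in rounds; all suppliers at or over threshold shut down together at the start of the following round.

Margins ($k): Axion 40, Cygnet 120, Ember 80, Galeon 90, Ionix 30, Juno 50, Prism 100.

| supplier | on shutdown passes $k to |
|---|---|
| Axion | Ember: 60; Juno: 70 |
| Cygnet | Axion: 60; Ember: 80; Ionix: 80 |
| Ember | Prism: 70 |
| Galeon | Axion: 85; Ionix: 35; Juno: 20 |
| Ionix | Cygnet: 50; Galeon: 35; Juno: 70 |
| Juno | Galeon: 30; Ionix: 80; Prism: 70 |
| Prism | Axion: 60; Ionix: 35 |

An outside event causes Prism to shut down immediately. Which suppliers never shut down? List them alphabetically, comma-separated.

Round 1 — Prism shuts down (initial).
  Axion: +60 → 60 ≥ 40
  Ionix: +35 → 35 ≥ 30
Round 2 — Axion, Ionix shut down.
  Cygnet: +50 → 50 < 120
  Ember: +60 → 60 < 80
  Galeon: +35 → 35 < 90
  Juno: +70+70 → 140 ≥ 50
Round 3 — Juno shuts down.
  Galeon: +30 → 65 < 90
No further shutdowns.

Cygnet, Ember, Galeon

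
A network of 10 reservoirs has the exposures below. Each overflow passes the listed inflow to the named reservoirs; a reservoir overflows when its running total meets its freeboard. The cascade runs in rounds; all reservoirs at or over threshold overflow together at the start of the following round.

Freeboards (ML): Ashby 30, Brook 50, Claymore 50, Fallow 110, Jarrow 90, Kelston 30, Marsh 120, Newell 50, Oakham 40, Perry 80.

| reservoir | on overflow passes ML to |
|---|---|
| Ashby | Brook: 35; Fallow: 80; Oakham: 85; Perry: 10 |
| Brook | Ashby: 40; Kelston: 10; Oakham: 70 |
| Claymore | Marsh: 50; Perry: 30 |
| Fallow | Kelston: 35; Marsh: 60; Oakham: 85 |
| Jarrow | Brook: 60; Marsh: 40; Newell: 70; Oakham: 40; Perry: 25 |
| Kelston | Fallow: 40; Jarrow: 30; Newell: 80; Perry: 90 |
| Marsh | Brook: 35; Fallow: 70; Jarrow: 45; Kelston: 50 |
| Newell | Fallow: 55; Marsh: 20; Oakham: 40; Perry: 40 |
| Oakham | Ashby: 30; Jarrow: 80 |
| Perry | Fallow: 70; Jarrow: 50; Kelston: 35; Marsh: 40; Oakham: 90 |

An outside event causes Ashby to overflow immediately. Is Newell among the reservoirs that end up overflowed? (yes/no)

no

Round 1 — Ashby overflows (initial).
  Brook: +35 → 35 < 50
  Fallow: +80 → 80 < 110
  Oakham: +85 → 85 ≥ 40
  Perry: +10 → 10 < 80
Round 2 — Oakham overflows.
  Jarrow: +80 → 80 < 90
No further overflows.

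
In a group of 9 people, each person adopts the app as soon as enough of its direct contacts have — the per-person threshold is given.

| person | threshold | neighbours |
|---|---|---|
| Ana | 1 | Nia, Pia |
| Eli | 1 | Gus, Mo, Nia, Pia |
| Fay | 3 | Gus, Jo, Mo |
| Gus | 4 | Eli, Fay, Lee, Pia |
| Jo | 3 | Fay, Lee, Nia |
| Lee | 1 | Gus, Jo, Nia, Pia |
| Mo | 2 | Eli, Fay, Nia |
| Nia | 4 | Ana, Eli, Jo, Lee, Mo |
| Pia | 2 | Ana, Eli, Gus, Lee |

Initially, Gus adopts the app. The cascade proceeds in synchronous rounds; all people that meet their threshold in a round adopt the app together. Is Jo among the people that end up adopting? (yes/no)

no

Round 1 — Gus adopts the app (initial).
Round 2 — checking thresholds:
  Eli: 1 of 4 neighbours ≥ 1, adopts the app.
  Fay: 1 of 3 neighbours < 3, holds.
  Lee: 1 of 4 neighbours ≥ 1, adopts the app.
  Pia: 1 of 4 neighbours < 2, holds.
Round 3 — checking thresholds:
  Fay: 1 of 3 neighbours < 3, holds.
  Jo: 1 of 3 neighbours < 3, holds.
  Mo: 1 of 3 neighbours < 2, holds.
  Nia: 2 of 5 neighbours < 4, holds.
  Pia: 3 of 4 neighbours ≥ 2, adopts the app.
Round 4 — checking thresholds:
  Ana: 1 of 2 neighbours ≥ 1, adopts the app.
  Fay: 1 of 3 neighbours < 3, holds.
  Jo: 1 of 3 neighbours < 3, holds.
  Mo: 1 of 3 neighbours < 2, holds.
  Nia: 2 of 5 neighbours < 4, holds.
Round 5 — no new adoptions; cascade stops.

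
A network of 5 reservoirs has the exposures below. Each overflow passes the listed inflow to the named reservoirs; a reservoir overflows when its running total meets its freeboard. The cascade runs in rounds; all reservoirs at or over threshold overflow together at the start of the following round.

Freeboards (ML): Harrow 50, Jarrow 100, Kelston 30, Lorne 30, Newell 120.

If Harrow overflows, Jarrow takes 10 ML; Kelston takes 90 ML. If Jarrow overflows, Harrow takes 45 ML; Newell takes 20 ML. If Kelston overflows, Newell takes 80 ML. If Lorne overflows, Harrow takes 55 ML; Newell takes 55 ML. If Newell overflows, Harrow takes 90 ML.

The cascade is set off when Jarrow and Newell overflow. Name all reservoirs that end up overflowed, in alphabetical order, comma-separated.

Round 1 — Jarrow, Newell overflow (initial).
  Harrow: +45+90 → 135 ≥ 50
Round 2 — Harrow overflows.
  Kelston: +90 → 90 ≥ 30
Round 3 — Kelston overflows.
No further overflows.

Harrow, Jarrow, Kelston, Newell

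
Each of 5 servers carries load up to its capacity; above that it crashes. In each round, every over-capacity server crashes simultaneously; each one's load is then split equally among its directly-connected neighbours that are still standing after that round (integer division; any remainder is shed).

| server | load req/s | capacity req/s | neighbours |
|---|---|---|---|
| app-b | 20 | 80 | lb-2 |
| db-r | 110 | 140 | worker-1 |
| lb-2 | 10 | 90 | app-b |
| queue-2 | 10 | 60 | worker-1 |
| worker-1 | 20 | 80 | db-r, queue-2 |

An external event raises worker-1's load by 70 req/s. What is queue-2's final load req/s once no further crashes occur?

55

Round 1 — worker-1 at 90 > 80. worker-1 crashes.
  worker-1 sheds 90 req/s to db-r, queue-2: 45 each.
    db-r: 110+45 = 155 > 140
    queue-2: 10+45 = 55 ≤ 60
Round 2 — db-r crashes.
  db-r sheds 155 req/s: no online neighbours, lost.
No further crashes.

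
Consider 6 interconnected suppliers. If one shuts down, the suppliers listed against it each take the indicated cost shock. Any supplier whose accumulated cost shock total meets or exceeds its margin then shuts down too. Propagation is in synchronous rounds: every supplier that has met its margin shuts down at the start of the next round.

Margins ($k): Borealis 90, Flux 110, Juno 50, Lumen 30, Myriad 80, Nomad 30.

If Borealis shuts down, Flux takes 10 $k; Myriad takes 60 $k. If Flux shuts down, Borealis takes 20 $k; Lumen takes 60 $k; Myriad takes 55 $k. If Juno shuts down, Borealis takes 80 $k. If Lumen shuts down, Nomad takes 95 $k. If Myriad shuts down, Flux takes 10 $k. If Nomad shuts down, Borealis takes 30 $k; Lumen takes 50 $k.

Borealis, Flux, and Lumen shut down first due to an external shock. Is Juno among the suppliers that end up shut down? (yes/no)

no

Round 1 — Borealis, Flux, Lumen shut down (initial).
  Myriad: +60+55 → 115 ≥ 80
  Nomad: +95 → 95 ≥ 30
Round 2 — Myriad, Nomad shut down.
No further shutdowns.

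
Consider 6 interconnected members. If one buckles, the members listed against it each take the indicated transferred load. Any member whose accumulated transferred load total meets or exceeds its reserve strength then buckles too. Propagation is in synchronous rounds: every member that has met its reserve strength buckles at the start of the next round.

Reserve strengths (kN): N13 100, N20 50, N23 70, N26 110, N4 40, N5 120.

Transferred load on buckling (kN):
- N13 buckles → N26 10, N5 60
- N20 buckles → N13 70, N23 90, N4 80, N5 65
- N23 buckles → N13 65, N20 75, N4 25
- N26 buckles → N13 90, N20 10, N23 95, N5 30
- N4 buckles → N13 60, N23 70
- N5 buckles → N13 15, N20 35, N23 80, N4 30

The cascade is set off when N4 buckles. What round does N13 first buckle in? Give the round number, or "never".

Round 1 — N4 buckles (initial).
  N13: +60 → 60 < 100
  N23: +70 → 70 ≥ 70
Round 2 — N23 buckles.
  N13: +65 → 125 ≥ 100
  N20: +75 → 75 ≥ 50
Round 3 — N13, N20 buckle.
  N26: +10 → 10 < 110
  N5: +60+65 → 125 ≥ 120
Round 4 — N5 buckles.
No further bucklings.

3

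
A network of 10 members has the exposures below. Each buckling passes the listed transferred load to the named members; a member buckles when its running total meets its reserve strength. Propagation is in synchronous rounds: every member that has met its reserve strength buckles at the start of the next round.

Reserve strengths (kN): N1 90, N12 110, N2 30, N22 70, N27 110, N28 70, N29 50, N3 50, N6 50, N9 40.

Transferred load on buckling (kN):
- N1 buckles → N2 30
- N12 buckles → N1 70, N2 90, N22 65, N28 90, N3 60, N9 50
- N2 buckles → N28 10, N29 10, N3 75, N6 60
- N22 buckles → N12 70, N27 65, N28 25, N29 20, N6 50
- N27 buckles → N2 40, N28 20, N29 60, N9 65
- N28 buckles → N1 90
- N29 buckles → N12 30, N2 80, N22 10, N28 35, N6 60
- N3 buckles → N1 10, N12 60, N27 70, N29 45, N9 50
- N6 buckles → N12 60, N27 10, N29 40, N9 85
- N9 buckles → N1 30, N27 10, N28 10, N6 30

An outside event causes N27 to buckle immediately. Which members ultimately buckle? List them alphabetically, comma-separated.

N1, N12, N2, N22, N27, N28, N29, N3, N6, N9

Round 1 — N27 buckles (initial).
  N2: +40 → 40 ≥ 30
  N28: +20 → 20 < 70
  N29: +60 → 60 ≥ 50
  N9: +65 → 65 ≥ 40
Round 2 — N2, N29, N9 buckle.
  N1: +30 → 30 < 90
  N12: +30 → 30 < 110
  N22: +10 → 10 < 70
  N28: +10+35+10 → 75 ≥ 70
  N3: +75 → 75 ≥ 50
  N6: +60+60+30 → 150 ≥ 50
Round 3 — N28, N3, N6 buckle.
  N1: +90+10 → 130 ≥ 90
  N12: +60+60 → 150 ≥ 110
Round 4 — N1, N12 buckle.
  N22: +65 → 75 ≥ 70
Round 5 — N22 buckles.
No further bucklings.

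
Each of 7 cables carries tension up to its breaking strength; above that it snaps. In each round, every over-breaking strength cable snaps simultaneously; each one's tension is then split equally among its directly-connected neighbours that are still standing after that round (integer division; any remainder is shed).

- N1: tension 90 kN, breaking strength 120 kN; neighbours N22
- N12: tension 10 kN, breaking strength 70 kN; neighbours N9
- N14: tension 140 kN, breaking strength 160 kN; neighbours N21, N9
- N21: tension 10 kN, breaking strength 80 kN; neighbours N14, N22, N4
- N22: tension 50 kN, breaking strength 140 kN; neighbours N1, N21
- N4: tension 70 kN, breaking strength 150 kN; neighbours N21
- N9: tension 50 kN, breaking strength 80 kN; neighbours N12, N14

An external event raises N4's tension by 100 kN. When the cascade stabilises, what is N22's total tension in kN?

140

Round 1 — N4 at 170 > 150. N4 snaps.
  N4 sheds 170 kN to N21: 170 each.
    N21: 10+170 = 180 > 80
Round 2 — N21 snaps.
  N21 sheds 180 kN to N14, N22: 90 each.
    N14: 140+90 = 230 > 160
    N22: 50+90 = 140 ≤ 140
Round 3 — N14 snaps.
  N14 sheds 230 kN to N9: 230 each.
    N9: 50+230 = 280 > 80
Round 4 — N9 snaps.
  N9 sheds 280 kN to N12: 280 each.
    N12: 10+280 = 290 > 70
Round 5 — N12 snaps.
  N12 sheds 290 kN: no online neighbours, lost.
No further breaks.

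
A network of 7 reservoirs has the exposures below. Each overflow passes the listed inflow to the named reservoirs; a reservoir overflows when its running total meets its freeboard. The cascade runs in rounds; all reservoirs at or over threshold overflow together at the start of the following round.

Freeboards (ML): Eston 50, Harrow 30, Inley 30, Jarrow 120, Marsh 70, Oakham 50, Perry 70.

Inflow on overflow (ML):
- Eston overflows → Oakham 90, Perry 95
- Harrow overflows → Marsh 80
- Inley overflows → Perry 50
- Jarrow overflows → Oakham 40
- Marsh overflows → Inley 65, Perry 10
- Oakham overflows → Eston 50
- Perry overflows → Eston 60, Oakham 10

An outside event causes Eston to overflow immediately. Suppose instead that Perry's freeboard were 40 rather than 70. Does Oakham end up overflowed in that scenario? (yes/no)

yes

With Perry's freeboard at 40:
Round 1 — Eston overflows (initial).
  Oakham: +90 → 90 ≥ 50
  Perry: +95 → 95 ≥ 40
Round 2 — Oakham, Perry overflow.
No further overflows.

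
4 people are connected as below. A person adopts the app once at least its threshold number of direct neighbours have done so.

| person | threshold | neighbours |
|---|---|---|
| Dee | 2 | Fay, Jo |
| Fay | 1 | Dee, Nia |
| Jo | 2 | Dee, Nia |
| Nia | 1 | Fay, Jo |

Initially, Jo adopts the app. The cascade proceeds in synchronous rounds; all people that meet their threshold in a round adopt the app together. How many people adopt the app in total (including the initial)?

4

Round 1 — Jo adopts the app (initial).
Round 2 — checking thresholds:
  Dee: 1 of 2 neighbours < 2, not yet.
  Nia: 1 of 2 neighbours ≥ 1, adopts the app.
Round 3 — checking thresholds:
  Dee: 1 of 2 neighbours < 2, not yet.
  Fay: 1 of 2 neighbours ≥ 1, adopts the app.
Round 4 — checking thresholds:
  Dee: 2 of 2 neighbours ≥ 2, adopts the app.
Round 5 — no new adoptions; cascade stops.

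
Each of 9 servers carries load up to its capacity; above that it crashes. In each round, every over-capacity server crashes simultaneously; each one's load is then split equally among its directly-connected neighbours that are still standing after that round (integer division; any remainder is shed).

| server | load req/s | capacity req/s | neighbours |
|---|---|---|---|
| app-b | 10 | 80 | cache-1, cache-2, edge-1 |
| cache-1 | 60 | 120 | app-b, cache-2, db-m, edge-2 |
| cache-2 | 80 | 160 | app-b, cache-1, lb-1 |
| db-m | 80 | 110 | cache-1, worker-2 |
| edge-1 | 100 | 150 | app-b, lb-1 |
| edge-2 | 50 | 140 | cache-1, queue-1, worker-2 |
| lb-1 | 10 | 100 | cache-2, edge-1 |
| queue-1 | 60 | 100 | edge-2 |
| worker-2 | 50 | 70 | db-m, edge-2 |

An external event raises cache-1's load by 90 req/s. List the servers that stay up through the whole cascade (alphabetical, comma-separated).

Round 1 — cache-1 at 150 > 120. cache-1 crashes.
  cache-1 sheds 150 req/s to app-b, cache-2, db-m, edge-2: 37 each (2 lost).
    app-b: 10+37 = 47 ≤ 80
    cache-2: 80+37 = 117 ≤ 160
    db-m: 80+37 = 117 > 110
    edge-2: 50+37 = 87 ≤ 140
Round 2 — db-m crashes.
  db-m sheds 117 req/s to worker-2: 117 each.
    worker-2: 50+117 = 167 > 70
Round 3 — worker-2 crashes.
  worker-2 sheds 167 req/s to edge-2: 167 each.
    edge-2: 87+167 = 254 > 140
Round 4 — edge-2 crashes.
  edge-2 sheds 254 req/s to queue-1: 254 each.
    queue-1: 60+254 = 314 > 100
Round 5 — queue-1 crashes.
  queue-1 sheds 314 req/s: no online neighbours, lost.
No further crashes.

app-b, cache-2, edge-1, lb-1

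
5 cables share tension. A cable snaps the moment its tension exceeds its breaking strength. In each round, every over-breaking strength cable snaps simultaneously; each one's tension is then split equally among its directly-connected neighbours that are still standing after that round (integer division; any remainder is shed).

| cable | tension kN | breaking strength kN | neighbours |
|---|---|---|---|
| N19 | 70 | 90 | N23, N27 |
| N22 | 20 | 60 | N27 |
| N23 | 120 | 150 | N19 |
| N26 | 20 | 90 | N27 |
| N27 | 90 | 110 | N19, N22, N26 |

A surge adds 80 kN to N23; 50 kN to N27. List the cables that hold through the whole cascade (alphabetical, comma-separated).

Round 1 — N23 at 200 > 150; N27 at 140 > 110. N23, N27 snap.
  N23 sheds 200 kN to N19: 200 each.
    N19: 70+200 = 270 > 90
  N27 sheds 140 kN to N19, N22, N26: 46 each (2 lost).
    N19: 270+46 = 316 > 90
    N22: 20+46 = 66 > 60
    N26: 20+46 = 66 ≤ 90
Round 2 — N19, N22 snap.
  N19 sheds 316 kN: no online neighbours, lost.
  N22 sheds 66 kN: no online neighbours, lost.
No further breaks.

N26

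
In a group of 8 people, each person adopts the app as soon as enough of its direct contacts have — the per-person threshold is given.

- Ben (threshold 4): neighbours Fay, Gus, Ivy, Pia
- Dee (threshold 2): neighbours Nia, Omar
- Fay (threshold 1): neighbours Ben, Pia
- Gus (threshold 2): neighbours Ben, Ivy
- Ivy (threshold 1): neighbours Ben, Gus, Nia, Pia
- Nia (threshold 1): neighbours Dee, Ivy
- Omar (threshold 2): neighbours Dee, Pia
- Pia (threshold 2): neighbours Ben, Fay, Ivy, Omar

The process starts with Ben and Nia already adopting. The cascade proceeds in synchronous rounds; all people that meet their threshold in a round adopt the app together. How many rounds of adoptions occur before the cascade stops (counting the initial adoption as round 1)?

Round 1 — Ben, Nia adopt the app (initial).
Round 2 — checking thresholds:
  Dee: 1 of 2 neighbours < 2, not yet.
  Fay: 1 of 2 neighbours ≥ 1, adopts the app.
  Gus: 1 of 2 neighbours < 2, not yet.
  Ivy: 2 of 4 neighbours ≥ 1, adopts the app.
  Pia: 1 of 4 neighbours < 2, not yet.
Round 3 — checking thresholds:
  Dee: 1 of 2 neighbours < 2, not yet.
  Gus: 2 of 2 neighbours ≥ 2, adopts the app.
  Pia: 3 of 4 neighbours ≥ 2, adopts the app.
Round 4 — no new adoptions; cascade stops.

3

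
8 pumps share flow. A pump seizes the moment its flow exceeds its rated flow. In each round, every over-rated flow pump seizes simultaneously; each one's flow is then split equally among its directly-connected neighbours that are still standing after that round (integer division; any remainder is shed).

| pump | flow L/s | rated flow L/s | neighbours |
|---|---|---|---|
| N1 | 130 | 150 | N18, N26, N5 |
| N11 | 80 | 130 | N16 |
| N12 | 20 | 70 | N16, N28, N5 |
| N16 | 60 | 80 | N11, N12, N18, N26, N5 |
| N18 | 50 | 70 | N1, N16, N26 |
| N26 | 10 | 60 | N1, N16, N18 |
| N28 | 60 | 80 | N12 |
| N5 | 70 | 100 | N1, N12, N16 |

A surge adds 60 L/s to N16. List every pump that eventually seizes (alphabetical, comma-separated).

Round 1 — N16 at 120 > 80. N16 seizes.
  N16 sheds 120 L/s to N11, N12, N18, N26, N5: 24 each.
    N11: 80+24 = 104 ≤ 130
    N12: 20+24 = 44 ≤ 70
    N18: 50+24 = 74 > 70
    N26: 10+24 = 34 ≤ 60
    N5: 70+24 = 94 ≤ 100
Round 2 — N18 seizes.
  N18 sheds 74 L/s to N1, N26: 37 each.
    N1: 130+37 = 167 > 150
    N26: 34+37 = 71 > 60
Round 3 — N1, N26 seize.
  N1 sheds 167 L/s to N5: 167 each.
    N5: 94+167 = 261 > 100
  N26 sheds 71 L/s: no online neighbours, lost.
Round 4 — N5 seizes.
  N5 sheds 261 L/s to N12: 261 each.
    N12: 44+261 = 305 > 70
Round 5 — N12 seizes.
  N12 sheds 305 L/s to N28: 305 each.
    N28: 60+305 = 365 > 80
Round 6 — N28 seizes.
  N28 sheds 365 L/s: no online neighbours, lost.
No further seizures.

N1, N12, N16, N18, N26, N28, N5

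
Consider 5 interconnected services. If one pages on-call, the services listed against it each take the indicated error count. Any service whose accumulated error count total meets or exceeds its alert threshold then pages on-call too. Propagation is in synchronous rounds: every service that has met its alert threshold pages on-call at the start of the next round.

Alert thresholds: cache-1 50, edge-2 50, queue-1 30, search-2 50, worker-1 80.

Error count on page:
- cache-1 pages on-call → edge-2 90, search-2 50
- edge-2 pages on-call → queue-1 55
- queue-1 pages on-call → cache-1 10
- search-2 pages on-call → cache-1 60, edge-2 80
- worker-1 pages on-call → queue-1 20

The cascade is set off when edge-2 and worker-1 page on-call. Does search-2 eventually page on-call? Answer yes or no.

Round 1 — edge-2, worker-1 page on-call (initial).
  queue-1: +55+20 → 75 ≥ 30
Round 2 — queue-1 pages on-call.
  cache-1: +10 → 10 < 50
No further pages.

no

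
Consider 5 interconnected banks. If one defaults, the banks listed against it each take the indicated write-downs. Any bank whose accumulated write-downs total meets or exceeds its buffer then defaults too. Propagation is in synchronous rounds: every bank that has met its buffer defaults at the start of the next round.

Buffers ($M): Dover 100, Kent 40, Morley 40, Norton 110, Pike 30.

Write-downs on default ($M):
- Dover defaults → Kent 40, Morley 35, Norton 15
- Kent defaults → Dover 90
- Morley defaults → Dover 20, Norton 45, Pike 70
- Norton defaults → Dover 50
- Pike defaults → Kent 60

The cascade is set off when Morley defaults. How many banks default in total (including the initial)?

Round 1 — Morley defaults (initial).
  Dover: +20 → 20 < 100
  Norton: +45 → 45 < 110
  Pike: +70 → 70 ≥ 30
Round 2 — Pike defaults.
  Kent: +60 → 60 ≥ 40
Round 3 — Kent defaults.
  Dover: +90 → 110 ≥ 100
Round 4 — Dover defaults.
  Norton: +15 → 60 < 110
No further defaults.

4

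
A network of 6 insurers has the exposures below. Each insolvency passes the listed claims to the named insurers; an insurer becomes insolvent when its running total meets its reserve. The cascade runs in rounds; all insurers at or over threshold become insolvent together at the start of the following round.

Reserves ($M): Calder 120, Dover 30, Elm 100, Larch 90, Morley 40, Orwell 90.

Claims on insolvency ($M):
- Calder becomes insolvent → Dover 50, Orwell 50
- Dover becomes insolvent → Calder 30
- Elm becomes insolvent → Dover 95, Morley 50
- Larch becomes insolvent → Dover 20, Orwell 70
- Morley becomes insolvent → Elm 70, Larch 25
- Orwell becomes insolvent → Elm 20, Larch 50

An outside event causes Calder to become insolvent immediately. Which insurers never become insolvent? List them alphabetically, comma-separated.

Round 1 — Calder becomes insolvent (initial).
  Dover: +50 → 50 ≥ 30
  Orwell: +50 → 50 < 90
Round 2 — Dover becomes insolvent.
No further insolvencies.

Elm, Larch, Morley, Orwell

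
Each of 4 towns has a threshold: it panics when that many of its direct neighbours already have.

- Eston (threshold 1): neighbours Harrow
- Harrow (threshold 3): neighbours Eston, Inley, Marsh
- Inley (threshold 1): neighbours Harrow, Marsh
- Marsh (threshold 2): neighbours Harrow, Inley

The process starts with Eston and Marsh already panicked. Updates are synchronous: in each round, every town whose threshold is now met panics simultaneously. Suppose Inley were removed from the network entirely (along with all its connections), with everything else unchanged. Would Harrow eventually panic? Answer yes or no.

With Inley removed:
Round 1 — Eston, Marsh panic (initial).
Round 2 — no new panics; cascade stops.

no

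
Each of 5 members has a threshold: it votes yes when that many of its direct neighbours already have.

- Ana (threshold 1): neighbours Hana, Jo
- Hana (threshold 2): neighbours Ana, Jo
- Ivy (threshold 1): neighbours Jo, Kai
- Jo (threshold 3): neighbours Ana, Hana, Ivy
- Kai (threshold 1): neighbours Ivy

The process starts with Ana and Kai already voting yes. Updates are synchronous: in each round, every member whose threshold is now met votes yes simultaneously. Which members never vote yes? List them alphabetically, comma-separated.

Hana, Jo

Round 1 — Ana, Kai vote yes (initial).
Round 2 — checking thresholds:
  Hana: 1 of 2 neighbours < 2, holds.
  Ivy: 1 of 2 neighbours ≥ 1, votes yes.
  Jo: 1 of 3 neighbours < 3, holds.
Round 3 — no new yes votes; cascade stops.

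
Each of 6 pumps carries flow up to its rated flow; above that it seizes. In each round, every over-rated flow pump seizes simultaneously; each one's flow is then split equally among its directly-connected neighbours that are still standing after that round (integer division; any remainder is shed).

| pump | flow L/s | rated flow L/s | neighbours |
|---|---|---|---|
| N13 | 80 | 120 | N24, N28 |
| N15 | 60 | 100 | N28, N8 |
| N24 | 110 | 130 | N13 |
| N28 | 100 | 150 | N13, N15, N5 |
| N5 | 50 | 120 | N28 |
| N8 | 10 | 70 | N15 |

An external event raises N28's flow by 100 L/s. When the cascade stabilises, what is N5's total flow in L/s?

116

Round 1 — N28 at 200 > 150. N28 seizes.
  N28 sheds 200 L/s to N13, N15, N5: 66 each (2 lost).
    N13: 80+66 = 146 > 120
    N15: 60+66 = 126 > 100
    N5: 50+66 = 116 ≤ 120
Round 2 — N13, N15 seize.
  N13 sheds 146 L/s to N24: 146 each.
    N24: 110+146 = 256 > 130
  N15 sheds 126 L/s to N8: 126 each.
    N8: 10+126 = 136 > 70
Round 3 — N24, N8 seize.
  N24 sheds 256 L/s: no online neighbours, lost.
  N8 sheds 136 L/s: no online neighbours, lost.
No further seizures.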